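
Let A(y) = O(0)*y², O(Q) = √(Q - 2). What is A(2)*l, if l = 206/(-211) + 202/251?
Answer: -36336*I*√2/52961 ≈ -0.97028*I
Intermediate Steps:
O(Q) = √(-2 + Q)
l = -9084/52961 (l = 206*(-1/211) + 202*(1/251) = -206/211 + 202/251 = -9084/52961 ≈ -0.17152)
A(y) = I*√2*y² (A(y) = √(-2 + 0)*y² = √(-2)*y² = (I*√2)*y² = I*√2*y²)
A(2)*l = (I*√2*2²)*(-9084/52961) = (I*√2*4)*(-9084/52961) = (4*I*√2)*(-9084/52961) = -36336*I*√2/52961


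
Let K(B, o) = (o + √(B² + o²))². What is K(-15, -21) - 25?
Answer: 1082 - 126*√74 ≈ -1.8930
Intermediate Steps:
K(-15, -21) - 25 = (-21 + √((-15)² + (-21)²))² - 25 = (-21 + √(225 + 441))² - 25 = (-21 + √666)² - 25 = (-21 + 3*√74)² - 25 = -25 + (-21 + 3*√74)²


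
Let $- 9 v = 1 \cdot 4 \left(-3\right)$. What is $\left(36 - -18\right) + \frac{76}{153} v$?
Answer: $\frac{25090}{459} \approx 54.662$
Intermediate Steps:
$v = \frac{4}{3}$ ($v = - \frac{1 \cdot 4 \left(-3\right)}{9} = - \frac{4 \left(-3\right)}{9} = \left(- \frac{1}{9}\right) \left(-12\right) = \frac{4}{3} \approx 1.3333$)
$\left(36 - -18\right) + \frac{76}{153} v = \left(36 - -18\right) + \frac{76}{153} \cdot \frac{4}{3} = \left(36 + 18\right) + 76 \cdot \frac{1}{153} \cdot \frac{4}{3} = 54 + \frac{76}{153} \cdot \frac{4}{3} = 54 + \frac{304}{459} = \frac{25090}{459}$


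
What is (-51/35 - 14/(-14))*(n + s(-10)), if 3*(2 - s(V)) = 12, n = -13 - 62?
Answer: 176/5 ≈ 35.200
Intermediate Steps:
n = -75
s(V) = -2 (s(V) = 2 - ⅓*12 = 2 - 4 = -2)
(-51/35 - 14/(-14))*(n + s(-10)) = (-51/35 - 14/(-14))*(-75 - 2) = (-51*1/35 - 14*(-1/14))*(-77) = (-51/35 + 1)*(-77) = -16/35*(-77) = 176/5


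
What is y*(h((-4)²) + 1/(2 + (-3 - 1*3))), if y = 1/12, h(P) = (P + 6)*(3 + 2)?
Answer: 439/48 ≈ 9.1458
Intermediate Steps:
h(P) = 30 + 5*P (h(P) = (6 + P)*5 = 30 + 5*P)
y = 1/12 ≈ 0.083333
y*(h((-4)²) + 1/(2 + (-3 - 1*3))) = ((30 + 5*(-4)²) + 1/(2 + (-3 - 1*3)))/12 = ((30 + 5*16) + 1/(2 + (-3 - 3)))/12 = ((30 + 80) + 1/(2 - 6))/12 = (110 + 1/(-4))/12 = (110 - ¼)/12 = (1/12)*(439/4) = 439/48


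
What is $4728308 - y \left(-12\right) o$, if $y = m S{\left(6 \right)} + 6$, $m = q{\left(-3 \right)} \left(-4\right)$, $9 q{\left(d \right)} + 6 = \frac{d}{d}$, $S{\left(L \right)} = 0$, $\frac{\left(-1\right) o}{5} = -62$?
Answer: $4750628$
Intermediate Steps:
$o = 310$ ($o = \left(-5\right) \left(-62\right) = 310$)
$q{\left(d \right)} = - \frac{5}{9}$ ($q{\left(d \right)} = - \frac{2}{3} + \frac{d \frac{1}{d}}{9} = - \frac{2}{3} + \frac{1}{9} \cdot 1 = - \frac{2}{3} + \frac{1}{9} = - \frac{5}{9}$)
$m = \frac{20}{9}$ ($m = \left(- \frac{5}{9}\right) \left(-4\right) = \frac{20}{9} \approx 2.2222$)
$y = 6$ ($y = \frac{20}{9} \cdot 0 + 6 = 0 + 6 = 6$)
$4728308 - y \left(-12\right) o = 4728308 - 6 \left(-12\right) 310 = 4728308 - \left(-72\right) 310 = 4728308 - -22320 = 4728308 + 22320 = 4750628$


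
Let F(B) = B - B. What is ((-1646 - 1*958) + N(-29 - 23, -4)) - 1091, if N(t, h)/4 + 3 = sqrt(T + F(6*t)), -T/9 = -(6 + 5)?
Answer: -3707 + 12*sqrt(11) ≈ -3667.2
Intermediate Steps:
F(B) = 0
T = 99 (T = -(-9)*(6 + 5) = -(-9)*11 = -9*(-11) = 99)
N(t, h) = -12 + 12*sqrt(11) (N(t, h) = -12 + 4*sqrt(99 + 0) = -12 + 4*sqrt(99) = -12 + 4*(3*sqrt(11)) = -12 + 12*sqrt(11))
((-1646 - 1*958) + N(-29 - 23, -4)) - 1091 = ((-1646 - 1*958) + (-12 + 12*sqrt(11))) - 1091 = ((-1646 - 958) + (-12 + 12*sqrt(11))) - 1091 = (-2604 + (-12 + 12*sqrt(11))) - 1091 = (-2616 + 12*sqrt(11)) - 1091 = -3707 + 12*sqrt(11)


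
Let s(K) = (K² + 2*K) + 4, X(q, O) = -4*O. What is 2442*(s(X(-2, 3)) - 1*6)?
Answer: 288156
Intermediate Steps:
s(K) = 4 + K² + 2*K
2442*(s(X(-2, 3)) - 1*6) = 2442*((4 + (-4*3)² + 2*(-4*3)) - 1*6) = 2442*((4 + (-12)² + 2*(-12)) - 6) = 2442*((4 + 144 - 24) - 6) = 2442*(124 - 6) = 2442*118 = 288156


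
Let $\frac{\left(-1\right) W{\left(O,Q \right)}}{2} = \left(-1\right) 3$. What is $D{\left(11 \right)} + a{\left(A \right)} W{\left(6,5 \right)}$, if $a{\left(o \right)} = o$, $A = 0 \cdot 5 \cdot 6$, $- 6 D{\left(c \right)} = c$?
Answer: $- \frac{11}{6} \approx -1.8333$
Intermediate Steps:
$D{\left(c \right)} = - \frac{c}{6}$
$A = 0$ ($A = 0 \cdot 6 = 0$)
$W{\left(O,Q \right)} = 6$ ($W{\left(O,Q \right)} = - 2 \left(\left(-1\right) 3\right) = \left(-2\right) \left(-3\right) = 6$)
$D{\left(11 \right)} + a{\left(A \right)} W{\left(6,5 \right)} = \left(- \frac{1}{6}\right) 11 + 0 \cdot 6 = - \frac{11}{6} + 0 = - \frac{11}{6}$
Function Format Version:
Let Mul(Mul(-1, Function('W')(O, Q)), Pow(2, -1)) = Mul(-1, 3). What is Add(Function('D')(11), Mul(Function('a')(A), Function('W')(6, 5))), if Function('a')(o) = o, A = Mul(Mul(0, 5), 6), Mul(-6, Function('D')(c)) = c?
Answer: Rational(-11, 6) ≈ -1.8333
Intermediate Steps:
Function('D')(c) = Mul(Rational(-1, 6), c)
A = 0 (A = Mul(0, 6) = 0)
Function('W')(O, Q) = 6 (Function('W')(O, Q) = Mul(-2, Mul(-1, 3)) = Mul(-2, -3) = 6)
Add(Function('D')(11), Mul(Function('a')(A), Function('W')(6, 5))) = Add(Mul(Rational(-1, 6), 11), Mul(0, 6)) = Add(Rational(-11, 6), 0) = Rational(-11, 6)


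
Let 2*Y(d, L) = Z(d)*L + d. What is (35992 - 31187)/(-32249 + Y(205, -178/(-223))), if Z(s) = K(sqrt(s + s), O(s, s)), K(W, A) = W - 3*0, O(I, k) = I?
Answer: -30725347597170/205559276610481 - 381459340*sqrt(410)/205559276610481 ≈ -0.14951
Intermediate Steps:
K(W, A) = W (K(W, A) = W + 0 = W)
Z(s) = sqrt(2)*sqrt(s) (Z(s) = sqrt(s + s) = sqrt(2*s) = sqrt(2)*sqrt(s))
Y(d, L) = d/2 + L*sqrt(2)*sqrt(d)/2 (Y(d, L) = ((sqrt(2)*sqrt(d))*L + d)/2 = (L*sqrt(2)*sqrt(d) + d)/2 = (d + L*sqrt(2)*sqrt(d))/2 = d/2 + L*sqrt(2)*sqrt(d)/2)
(35992 - 31187)/(-32249 + Y(205, -178/(-223))) = (35992 - 31187)/(-32249 + ((1/2)*205 + (-178/(-223))*sqrt(2)*sqrt(205)/2)) = 4805/(-32249 + (205/2 + (-178*(-1/223))*sqrt(2)*sqrt(205)/2)) = 4805/(-32249 + (205/2 + (1/2)*(178/223)*sqrt(2)*sqrt(205))) = 4805/(-32249 + (205/2 + 89*sqrt(410)/223)) = 4805/(-64293/2 + 89*sqrt(410)/223)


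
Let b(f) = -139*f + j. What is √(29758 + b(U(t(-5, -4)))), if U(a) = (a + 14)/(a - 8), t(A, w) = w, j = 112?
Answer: √1079490/6 ≈ 173.16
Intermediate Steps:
U(a) = (14 + a)/(-8 + a)
b(f) = 112 - 139*f (b(f) = -139*f + 112 = 112 - 139*f)
√(29758 + b(U(t(-5, -4)))) = √(29758 + (112 - 139*(14 - 4)/(-8 - 4))) = √(29758 + (112 - 139*10/(-12))) = √(29758 + (112 - (-139)*10/12)) = √(29758 + (112 - 139*(-⅚))) = √(29758 + (112 + 695/6)) = √(29758 + 1367/6) = √(179915/6) = √1079490/6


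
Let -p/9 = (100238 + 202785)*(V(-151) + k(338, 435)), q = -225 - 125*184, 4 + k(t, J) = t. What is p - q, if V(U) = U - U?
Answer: -910863913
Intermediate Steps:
k(t, J) = -4 + t
V(U) = 0
q = -23225 (q = -225 - 23000 = -23225)
p = -910887138 (p = -9*(100238 + 202785)*(0 + (-4 + 338)) = -2727207*(0 + 334) = -2727207*334 = -9*101209682 = -910887138)
p - q = -910887138 - 1*(-23225) = -910887138 + 23225 = -910863913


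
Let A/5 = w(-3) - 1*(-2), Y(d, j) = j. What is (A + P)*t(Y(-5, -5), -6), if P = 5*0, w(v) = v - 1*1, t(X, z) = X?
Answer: 50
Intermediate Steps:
w(v) = -1 + v (w(v) = v - 1 = -1 + v)
A = -10 (A = 5*((-1 - 3) - 1*(-2)) = 5*(-4 + 2) = 5*(-2) = -10)
P = 0
(A + P)*t(Y(-5, -5), -6) = (-10 + 0)*(-5) = -10*(-5) = 50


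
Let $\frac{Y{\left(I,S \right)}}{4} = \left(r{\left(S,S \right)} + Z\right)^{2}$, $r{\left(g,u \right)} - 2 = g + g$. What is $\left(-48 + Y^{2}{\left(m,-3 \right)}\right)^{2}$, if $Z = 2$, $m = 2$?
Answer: $43264$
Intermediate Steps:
$r{\left(g,u \right)} = 2 + 2 g$ ($r{\left(g,u \right)} = 2 + \left(g + g\right) = 2 + 2 g$)
$Y{\left(I,S \right)} = 4 \left(4 + 2 S\right)^{2}$ ($Y{\left(I,S \right)} = 4 \left(\left(2 + 2 S\right) + 2\right)^{2} = 4 \left(4 + 2 S\right)^{2}$)
$\left(-48 + Y^{2}{\left(m,-3 \right)}\right)^{2} = \left(-48 + \left(16 \left(2 - 3\right)^{2}\right)^{2}\right)^{2} = \left(-48 + \left(16 \left(-1\right)^{2}\right)^{2}\right)^{2} = \left(-48 + \left(16 \cdot 1\right)^{2}\right)^{2} = \left(-48 + 16^{2}\right)^{2} = \left(-48 + 256\right)^{2} = 208^{2} = 43264$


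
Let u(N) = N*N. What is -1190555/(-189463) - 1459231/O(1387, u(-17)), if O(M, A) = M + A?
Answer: -274474912773/317539988 ≈ -864.38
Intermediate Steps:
u(N) = N²
O(M, A) = A + M
-1190555/(-189463) - 1459231/O(1387, u(-17)) = -1190555/(-189463) - 1459231/((-17)² + 1387) = -1190555*(-1/189463) - 1459231/(289 + 1387) = 1190555/189463 - 1459231/1676 = -274474912773/317539988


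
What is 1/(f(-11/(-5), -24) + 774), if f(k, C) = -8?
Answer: 1/766 ≈ 0.0013055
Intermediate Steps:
1/(f(-11/(-5), -24) + 774) = 1/(-8 + 774) = 1/766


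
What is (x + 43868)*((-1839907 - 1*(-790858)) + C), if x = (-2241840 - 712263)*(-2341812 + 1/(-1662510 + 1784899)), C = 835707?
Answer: -180632715971274985756926/122389 ≈ -1.4759e+18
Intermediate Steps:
x = 846681454312091301/122389 (x = -2954103*(-2341812 + 1/122389) = -2954103*(-286612028867/122389) = 846681454312091301/122389 ≈ 6.9180e+12)
(x + 43868)*((-1839907 - 1*(-790858)) + C) = (846681454312091301/122389 + 43868)*((-1839907 - 1*(-790858)) + 835707) = 846681459681051953*((-1839907 + 790858) + 835707)/122389 = 846681459681051953*(-1049049 + 835707)/122389 = (846681459681051953/122389)*(-213342) = -180632715971274985756926/122389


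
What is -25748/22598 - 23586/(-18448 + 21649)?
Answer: -102569296/12056033 ≈ -8.5077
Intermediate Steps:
-25748/22598 - 23586/(-18448 + 21649) = -25748*1/22598 - 23586/3201 = -12874/11299 - 23586*1/3201 = -12874/11299 - 7862/1067 = -102569296/12056033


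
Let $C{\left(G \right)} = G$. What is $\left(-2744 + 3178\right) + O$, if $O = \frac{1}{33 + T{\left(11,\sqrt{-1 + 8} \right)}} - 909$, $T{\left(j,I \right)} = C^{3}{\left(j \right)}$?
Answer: $- \frac{647899}{1364} \approx -475.0$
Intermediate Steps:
$T{\left(j,I \right)} = j^{3}$
$O = - \frac{1239875}{1364}$ ($O = \frac{1}{33 + 11^{3}} - 909 = \frac{1}{33 + 1331} - 909 = \frac{1}{1364} - 909 = - \frac{1239875}{1364} \approx -909.0$)
$\left(-2744 + 3178\right) + O = \left(-2744 + 3178\right) - \frac{1239875}{1364} = 434 - \frac{1239875}{1364} = - \frac{647899}{1364}$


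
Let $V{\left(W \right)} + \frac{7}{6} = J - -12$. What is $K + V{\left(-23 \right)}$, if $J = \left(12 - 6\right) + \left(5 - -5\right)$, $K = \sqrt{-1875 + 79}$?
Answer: $\frac{161}{6} + 2 i \sqrt{449} \approx 26.833 + 42.379 i$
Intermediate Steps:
$K = 2 i \sqrt{449}$ ($K = \sqrt{-1796} = 2 i \sqrt{449} \approx 42.379 i$)
$J = 16$ ($J = 6 + \left(5 + 5\right) = 6 + 10 = 16$)
$V{\left(W \right)} = \frac{161}{6}$ ($V{\left(W \right)} = - \frac{7}{6} + \left(16 - -12\right) = - \frac{7}{6} + \left(16 + 12\right) = - \frac{7}{6} + 28 = \frac{161}{6}$)
$K + V{\left(-23 \right)} = 2 i \sqrt{449} + \frac{161}{6} = \frac{161}{6} + 2 i \sqrt{449}$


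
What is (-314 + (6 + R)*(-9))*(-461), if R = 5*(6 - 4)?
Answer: 211138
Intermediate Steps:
R = 10 (R = 5*2 = 10)
(-314 + (6 + R)*(-9))*(-461) = (-314 + (6 + 10)*(-9))*(-461) = (-314 + 16*(-9))*(-461) = (-314 - 144)*(-461) = -458*(-461) = 211138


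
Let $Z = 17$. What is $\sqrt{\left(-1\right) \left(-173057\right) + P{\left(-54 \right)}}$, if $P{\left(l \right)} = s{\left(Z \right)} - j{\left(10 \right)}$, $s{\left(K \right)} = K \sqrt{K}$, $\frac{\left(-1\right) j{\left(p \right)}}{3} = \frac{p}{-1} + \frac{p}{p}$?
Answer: $\sqrt{173030 + 17 \sqrt{17}} \approx 416.05$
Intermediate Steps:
$j{\left(p \right)} = -3 + 3 p$ ($j{\left(p \right)} = - 3 \left(\frac{p}{-1} + \frac{p}{p}\right) = - 3 \left(p \left(-1\right) + 1\right) = - 3 \left(- p + 1\right) = - 3 \left(1 - p\right) = -3 + 3 p$)
$s{\left(K \right)} = K^{\frac{3}{2}}$
$P{\left(l \right)} = -27 + 17 \sqrt{17}$ ($P{\left(l \right)} = 17^{\frac{3}{2}} - \left(-3 + 3 \cdot 10\right) = 17 \sqrt{17} - \left(-3 + 30\right) = 17 \sqrt{17} - 27 = -27 + 17 \sqrt{17}$)
$\sqrt{\left(-1\right) \left(-173057\right) + P{\left(-54 \right)}} = \sqrt{\left(-1\right) \left(-173057\right) - \left(27 - 17 \sqrt{17}\right)} = \sqrt{173057 - \left(27 - 17 \sqrt{17}\right)} = \sqrt{173030 + 17 \sqrt{17}}$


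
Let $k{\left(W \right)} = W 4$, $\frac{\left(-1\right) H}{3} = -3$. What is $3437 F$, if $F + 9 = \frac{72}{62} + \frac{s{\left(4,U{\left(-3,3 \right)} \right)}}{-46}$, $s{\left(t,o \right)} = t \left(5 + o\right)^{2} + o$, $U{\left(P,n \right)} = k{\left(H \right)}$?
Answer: $- \frac{379338253}{713} \approx -5.3203 \cdot 10^{5}$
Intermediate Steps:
$H = 9$ ($H = \left(-3\right) \left(-3\right) = 9$)
$k{\left(W \right)} = 4 W$
$U{\left(P,n \right)} = 36$ ($U{\left(P,n \right)} = 4 \cdot 9 = 36$)
$s{\left(t,o \right)} = o + t \left(5 + o\right)^{2}$
$F = - \frac{110369}{713}$ ($F = -9 + \left(\frac{72}{62} + \frac{36 + 4 \left(5 + 36\right)^{2}}{-46}\right) = -9 + \left(72 \cdot \frac{1}{62} + \left(36 + 4 \cdot 41^{2}\right) \left(- \frac{1}{46}\right)\right) = -9 + \left(\frac{36}{31} + \left(36 + 4 \cdot 1681\right) \left(- \frac{1}{46}\right)\right) = -9 + \left(\frac{36}{31} + \left(36 + 6724\right) \left(- \frac{1}{46}\right)\right) = -9 + \left(\frac{36}{31} + 6760 \left(- \frac{1}{46}\right)\right) = -9 + \left(\frac{36}{31} - \frac{3380}{23}\right) = -9 - \frac{103952}{713} = - \frac{110369}{713} \approx -154.8$)
$3437 F = 3437 \left(- \frac{110369}{713}\right) = - \frac{379338253}{713}$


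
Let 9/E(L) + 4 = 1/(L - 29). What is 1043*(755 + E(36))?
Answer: 2355094/3 ≈ 7.8503e+5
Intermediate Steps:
E(L) = 9/(-4 + 1/(-29 + L)) (E(L) = 9/(-4 + 1/(L - 29)) = 9/(-4 + 1/(-29 + L)))
1043*(755 + E(36)) = 1043*(755 + 9*(29 - 1*36)/(-117 + 4*36)) = 1043*(755 + 9*(29 - 36)/(-117 + 144)) = 1043*(755 + 9*(-7)/27) = 1043*(755 + 9*(1/27)*(-7)) = 1043*(755 - 7/3) = 1043*(2258/3) = 2355094/3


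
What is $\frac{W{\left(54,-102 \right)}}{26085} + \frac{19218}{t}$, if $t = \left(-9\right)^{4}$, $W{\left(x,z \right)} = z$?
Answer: $\frac{55625812}{19015965} \approx 2.9252$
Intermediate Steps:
$t = 6561$
$\frac{W{\left(54,-102 \right)}}{26085} + \frac{19218}{t} = - \frac{102}{26085} + \frac{19218}{6561} = \left(-102\right) \frac{1}{26085} + 19218 \cdot \frac{1}{6561} = - \frac{34}{8695} + \frac{6406}{2187} = \frac{55625812}{19015965}$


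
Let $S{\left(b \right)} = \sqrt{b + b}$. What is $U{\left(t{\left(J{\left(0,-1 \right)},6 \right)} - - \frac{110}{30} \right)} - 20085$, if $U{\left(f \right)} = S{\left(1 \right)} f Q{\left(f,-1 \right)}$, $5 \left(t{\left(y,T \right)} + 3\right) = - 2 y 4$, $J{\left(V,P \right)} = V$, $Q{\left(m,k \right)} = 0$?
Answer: $-20085$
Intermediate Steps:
$t{\left(y,T \right)} = -3 - \frac{8 y}{5}$ ($t{\left(y,T \right)} = -3 + \frac{- 2 y 4}{5} = -3 + \frac{\left(-8\right) y}{5} = -3 - \frac{8 y}{5}$)
$S{\left(b \right)} = \sqrt{2} \sqrt{b}$ ($S{\left(b \right)} = \sqrt{2 b} = \sqrt{2} \sqrt{b}$)
$U{\left(f \right)} = 0$ ($U{\left(f \right)} = \sqrt{2} \sqrt{1} f 0 = \sqrt{2} \cdot 1 f 0 = \sqrt{2} f 0 = f \sqrt{2} \cdot 0 = 0$)
$U{\left(t{\left(J{\left(0,-1 \right)},6 \right)} - - \frac{110}{30} \right)} - 20085 = 0 - 20085 = -20085$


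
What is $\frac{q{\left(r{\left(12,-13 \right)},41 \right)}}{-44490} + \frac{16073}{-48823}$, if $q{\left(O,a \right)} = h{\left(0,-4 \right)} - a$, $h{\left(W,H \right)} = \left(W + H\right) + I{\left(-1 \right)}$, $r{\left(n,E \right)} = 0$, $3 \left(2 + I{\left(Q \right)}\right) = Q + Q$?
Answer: $- \frac{2138281621}{6516405810} \approx -0.32814$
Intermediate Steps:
$I{\left(Q \right)} = -2 + \frac{2 Q}{3}$ ($I{\left(Q \right)} = -2 + \frac{Q + Q}{3} = -2 + \frac{2 Q}{3}$)
$h{\left(W,H \right)} = - \frac{8}{3} + H + W$ ($h{\left(W,H \right)} = \left(W + H\right) + \left(-2 + \frac{2}{3} \left(-1\right)\right) = \left(H + W\right) - \frac{8}{3} = - \frac{8}{3} + H + W$)
$q{\left(O,a \right)} = - \frac{20}{3} - a$ ($q{\left(O,a \right)} = \left(- \frac{8}{3} - 4 + 0\right) - a = - \frac{20}{3} - a$)
$\frac{q{\left(r{\left(12,-13 \right)},41 \right)}}{-44490} + \frac{16073}{-48823} = \frac{- \frac{20}{3} - 41}{-44490} + \frac{16073}{-48823} = \left(- \frac{20}{3} - 41\right) \left(- \frac{1}{44490}\right) + 16073 \left(- \frac{1}{48823}\right) = \left(- \frac{143}{3}\right) \left(- \frac{1}{44490}\right) - \frac{16073}{48823} = \frac{143}{133470} - \frac{16073}{48823} = - \frac{2138281621}{6516405810}$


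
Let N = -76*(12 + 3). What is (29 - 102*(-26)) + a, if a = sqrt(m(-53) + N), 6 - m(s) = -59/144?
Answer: 2681 + I*sqrt(163237)/12 ≈ 2681.0 + 33.669*I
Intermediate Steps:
m(s) = 923/144 (m(s) = 6 - (-59)/144 = 6 - 1*(-59/144) = 6 + 59/144 = 923/144)
N = -1140 (N = -76*15 = -1140)
a = I*sqrt(163237)/12 (a = sqrt(923/144 - 1140) = sqrt(-163237/144) = I*sqrt(163237)/12 ≈ 33.669*I)
(29 - 102*(-26)) + a = (29 - 102*(-26)) + I*sqrt(163237)/12 = (29 + 2652) + I*sqrt(163237)/12 = 2681 + I*sqrt(163237)/12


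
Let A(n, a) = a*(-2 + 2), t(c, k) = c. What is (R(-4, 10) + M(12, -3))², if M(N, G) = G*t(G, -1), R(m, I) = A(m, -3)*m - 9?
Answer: 0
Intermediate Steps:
A(n, a) = 0 (A(n, a) = a*0 = 0)
R(m, I) = -9 (R(m, I) = 0*m - 9 = 0 - 9 = -9)
M(N, G) = G² (M(N, G) = G*G = G²)
(R(-4, 10) + M(12, -3))² = (-9 + (-3)²)² = (-9 + 9)² = 0² = 0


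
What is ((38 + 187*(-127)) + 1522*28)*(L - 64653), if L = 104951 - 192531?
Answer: -2877964865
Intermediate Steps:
L = -87580
((38 + 187*(-127)) + 1522*28)*(L - 64653) = ((38 + 187*(-127)) + 1522*28)*(-87580 - 64653) = ((38 - 23749) + 42616)*(-152233) = (-23711 + 42616)*(-152233) = 18905*(-152233) = -2877964865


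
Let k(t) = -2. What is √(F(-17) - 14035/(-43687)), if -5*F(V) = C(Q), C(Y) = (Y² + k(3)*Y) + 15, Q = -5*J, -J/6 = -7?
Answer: I*√55586582/79 ≈ 94.375*I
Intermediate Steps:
J = 42 (J = -6*(-7) = 42)
Q = -210 (Q = -5*42 = -210)
C(Y) = 15 + Y² - 2*Y (C(Y) = (Y² - 2*Y) + 15 = 15 + Y² - 2*Y)
F(V) = -8907 (F(V) = -(15 + (-210)² - 2*(-210))/5 = -(15 + 44100 + 420)/5 = -⅕*44535 = -8907)
√(F(-17) - 14035/(-43687)) = √(-8907 - 14035/(-43687)) = √(-8907 - 14035*(-1/43687)) = √(-8907 + 2005/6241) = √(-55586582/6241) = I*√55586582/79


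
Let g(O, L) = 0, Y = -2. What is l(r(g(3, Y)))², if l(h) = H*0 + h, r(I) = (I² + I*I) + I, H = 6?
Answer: 0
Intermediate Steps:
r(I) = I + 2*I² (r(I) = (I² + I²) + I = 2*I² + I = I + 2*I²)
l(h) = h (l(h) = 6*0 + h = 0 + h = h)
l(r(g(3, Y)))² = (0*(1 + 2*0))² = (0*(1 + 0))² = (0*1)² = 0² = 0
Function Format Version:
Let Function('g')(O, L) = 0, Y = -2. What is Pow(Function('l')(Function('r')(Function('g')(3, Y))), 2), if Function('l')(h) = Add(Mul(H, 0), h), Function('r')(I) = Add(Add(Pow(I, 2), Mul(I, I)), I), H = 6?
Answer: 0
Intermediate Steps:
Function('r')(I) = Add(I, Mul(2, Pow(I, 2))) (Function('r')(I) = Add(Add(Pow(I, 2), Pow(I, 2)), I) = Add(Mul(2, Pow(I, 2)), I) = Add(I, Mul(2, Pow(I, 2))))
Function('l')(h) = h (Function('l')(h) = Add(Mul(6, 0), h) = Add(0, h) = h)
Pow(Function('l')(Function('r')(Function('g')(3, Y))), 2) = Pow(Mul(0, Add(1, Mul(2, 0))), 2) = Pow(Mul(0, Add(1, 0)), 2) = Pow(Mul(0, 1), 2) = Pow(0, 2) = 0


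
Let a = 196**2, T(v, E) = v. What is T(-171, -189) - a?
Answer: -38587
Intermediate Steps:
a = 38416
T(-171, -189) - a = -171 - 1*38416 = -171 - 38416 = -38587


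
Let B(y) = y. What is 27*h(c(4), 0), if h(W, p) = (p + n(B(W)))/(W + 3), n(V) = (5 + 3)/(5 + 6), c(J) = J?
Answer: 216/77 ≈ 2.8052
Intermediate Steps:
n(V) = 8/11
h(W, p) = (8/11 + p)/(3 + W) (h(W, p) = (p + 8/11)/(W + 3) = (8/11 + p)/(3 + W))
27*h(c(4), 0) = 27*((8/11 + 0)/(3 + 4)) = 27*((8/11)/7) = 27*((⅐)*(8/11)) = 27*(8/77) = 216/77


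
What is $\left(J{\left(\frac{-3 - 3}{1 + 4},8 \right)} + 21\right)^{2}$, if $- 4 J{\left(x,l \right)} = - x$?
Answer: $\frac{42849}{100} \approx 428.49$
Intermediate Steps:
$J{\left(x,l \right)} = \frac{x}{4}$ ($J{\left(x,l \right)} = - \frac{\left(-1\right) x}{4} = \frac{x}{4}$)
$\left(J{\left(\frac{-3 - 3}{1 + 4},8 \right)} + 21\right)^{2} = \left(\frac{\left(-3 - 3\right) \frac{1}{1 + 4}}{4} + 21\right)^{2} = \left(\frac{\left(-6\right) \frac{1}{5}}{4} + 21\right)^{2} = \left(\frac{1}{4} \left(- \frac{6}{5}\right) + 21\right)^{2} = \left(- \frac{3}{10} + 21\right)^{2} = \left(\frac{207}{10}\right)^{2} = \frac{42849}{100}$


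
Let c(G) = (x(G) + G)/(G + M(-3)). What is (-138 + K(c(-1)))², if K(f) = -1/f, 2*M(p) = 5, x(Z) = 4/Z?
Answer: 1896129/100 ≈ 18961.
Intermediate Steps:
M(p) = 5/2 (M(p) = (½)*5 = 5/2)
c(G) = (G + 4/G)/(5/2 + G) (c(G) = (4/G + G)/(G + 5/2) = (G + 4/G)/(5/2 + G))
(-138 + K(c(-1)))² = (-138 - 1/(2*(4 + (-1)²)/(-1*(5 + 2*(-1)))))² = (-138 - 1/(2*(-1)*(4 + 1)/(5 - 2)))² = (-138 - 1/(2*(-1)*5/3))² = (-138 - 1/(2*(-1)*(⅓)*5))² = (-138 - 1/(-10/3))² = (-138 - 1*(-3/10))² = (-138 + 3/10)² = (-1377/10)² = 1896129/100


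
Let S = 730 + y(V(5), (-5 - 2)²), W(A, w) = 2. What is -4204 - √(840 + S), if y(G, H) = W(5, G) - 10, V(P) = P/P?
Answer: -4204 - √1562 ≈ -4243.5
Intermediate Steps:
V(P) = 1
y(G, H) = -8 (y(G, H) = 2 - 10 = -8)
S = 722 (S = 730 - 8 = 722)
-4204 - √(840 + S) = -4204 - √(840 + 722) = -4204 - √1562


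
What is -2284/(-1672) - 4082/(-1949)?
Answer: 2819155/814682 ≈ 3.4604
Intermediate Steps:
-2284/(-1672) - 4082/(-1949) = -2284*(-1/1672) - 4082*(-1/1949) = 571/418 + 4082/1949 = 2819155/814682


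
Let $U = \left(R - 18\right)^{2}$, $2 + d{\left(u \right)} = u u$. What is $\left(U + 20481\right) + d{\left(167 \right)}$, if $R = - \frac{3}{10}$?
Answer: $\frac{4870289}{100} \approx 48703.0$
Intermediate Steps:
$d{\left(u \right)} = -2 + u^{2}$ ($d{\left(u \right)} = -2 + u u = -2 + u^{2}$)
$R = - \frac{3}{10}$ ($R = \left(-3\right) \frac{1}{10} = - \frac{3}{10} \approx -0.3$)
$U = \frac{33489}{100}$ ($U = \left(- \frac{3}{10} - 18\right)^{2} = \left(- \frac{183}{10}\right)^{2} = \frac{33489}{100} \approx 334.89$)
$\left(U + 20481\right) + d{\left(167 \right)} = \left(\frac{33489}{100} + 20481\right) - \left(2 - 167^{2}\right) = \frac{2081589}{100} + \left(-2 + 27889\right) = \frac{2081589}{100} + 27887 = \frac{4870289}{100}$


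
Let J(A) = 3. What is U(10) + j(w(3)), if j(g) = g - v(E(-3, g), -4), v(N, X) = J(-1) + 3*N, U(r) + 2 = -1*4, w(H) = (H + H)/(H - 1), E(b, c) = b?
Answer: 3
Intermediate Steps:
w(H) = 2*H/(-1 + H) (w(H) = (2*H)/(-1 + H) = 2*H/(-1 + H))
U(r) = -6 (U(r) = -2 - 1*4 = -2 - 4 = -6)
v(N, X) = 3 + 3*N
j(g) = 6 + g (j(g) = g - (3 + 3*(-3)) = g - (3 - 9) = g - 1*(-6) = g + 6 = 6 + g)
U(10) + j(w(3)) = -6 + (6 + 2*3/(-1 + 3)) = -6 + (6 + 2*3/2) = -6 + (6 + 2*3*(½)) = -6 + (6 + 3) = -6 + 9 = 3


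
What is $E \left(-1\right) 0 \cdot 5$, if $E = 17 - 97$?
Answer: $0$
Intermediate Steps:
$E = -80$
$E \left(-1\right) 0 \cdot 5 = - 80 \left(-1\right) 0 \cdot 5 = - 80 \cdot 0 \cdot 5 = \left(-80\right) 0 = 0$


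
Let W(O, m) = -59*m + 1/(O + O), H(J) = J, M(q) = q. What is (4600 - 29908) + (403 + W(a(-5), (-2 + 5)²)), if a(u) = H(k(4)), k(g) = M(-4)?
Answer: -203489/8 ≈ -25436.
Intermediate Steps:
k(g) = -4
a(u) = -4
W(O, m) = 1/(2*O) - 59*m (W(O, m) = -59*m + 1/(2*O) = 1/(2*O) - 59*m)
(4600 - 29908) + (403 + W(a(-5), (-2 + 5)²)) = (4600 - 29908) + (403 + ((½)/(-4) - 59*(-2 + 5)²)) = -25308 + (403 + ((½)*(-¼) - 59*3²)) = -25308 + (403 + (-⅛ - 59*9)) = -25308 + (403 + (-⅛ - 531)) = -25308 + (403 - 4249/8) = -25308 - 1025/8 = -203489/8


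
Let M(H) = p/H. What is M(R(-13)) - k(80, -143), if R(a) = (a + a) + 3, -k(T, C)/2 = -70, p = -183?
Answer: -3037/23 ≈ -132.04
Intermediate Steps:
k(T, C) = 140 (k(T, C) = -2*(-70) = 140)
R(a) = 3 + 2*a (R(a) = 2*a + 3 = 3 + 2*a)
M(H) = -183/H
M(R(-13)) - k(80, -143) = -183/(3 + 2*(-13)) - 1*140 = -183/(3 - 26) - 140 = -183/(-23) - 140 = -183*(-1/23) - 140 = 183/23 - 140 = -3037/23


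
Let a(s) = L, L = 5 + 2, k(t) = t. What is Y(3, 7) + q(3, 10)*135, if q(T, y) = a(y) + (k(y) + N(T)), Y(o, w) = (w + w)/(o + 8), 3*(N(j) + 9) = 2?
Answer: 12884/11 ≈ 1171.3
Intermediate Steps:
L = 7
a(s) = 7
N(j) = -25/3 (N(j) = -9 + (⅓)*2 = -9 + ⅔ = -25/3)
Y(o, w) = 2*w/(8 + o) (Y(o, w) = (2*w)/(8 + o) = 2*w/(8 + o))
q(T, y) = -4/3 + y (q(T, y) = 7 + (y - 25/3) = 7 + (-25/3 + y) = -4/3 + y)
Y(3, 7) + q(3, 10)*135 = 2*7/(8 + 3) + (-4/3 + 10)*135 = 2*7/11 + (26/3)*135 = 2*7*(1/11) + 1170 = 14/11 + 1170 = 12884/11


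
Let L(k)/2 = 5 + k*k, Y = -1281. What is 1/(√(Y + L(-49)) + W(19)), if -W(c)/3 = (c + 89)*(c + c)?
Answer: -4104/50527271 - √3531/151581813 ≈ -8.1616e-5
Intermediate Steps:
L(k) = 10 + 2*k² (L(k) = 2*(5 + k*k) = 2*(5 + k²) = 10 + 2*k²)
W(c) = -6*c*(89 + c) (W(c) = -3*(c + 89)*(c + c) = -3*(89 + c)*2*c = -6*c*(89 + c))
1/(√(Y + L(-49)) + W(19)) = 1/(√(-1281 + (10 + 2*(-49)²)) - 6*19*(89 + 19)) = 1/(√(-1281 + (10 + 2*2401)) - 6*19*108) = 1/(√(-1281 + (10 + 4802)) - 12312) = 1/(√(-1281 + 4812) - 12312) = 1/(√3531 - 12312) = 1/(-12312 + √3531)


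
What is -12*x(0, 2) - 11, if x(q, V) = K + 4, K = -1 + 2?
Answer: -71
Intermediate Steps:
K = 1
x(q, V) = 5 (x(q, V) = 1 + 4 = 5)
-12*x(0, 2) - 11 = -12*5 - 11 = -60 - 11 = -71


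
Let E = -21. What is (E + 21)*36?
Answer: 0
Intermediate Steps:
(E + 21)*36 = (-21 + 21)*36 = 0*36 = 0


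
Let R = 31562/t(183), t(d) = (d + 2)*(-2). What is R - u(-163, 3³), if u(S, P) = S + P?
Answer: 9379/185 ≈ 50.697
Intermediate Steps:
t(d) = -4 - 2*d (t(d) = (2 + d)*(-2) = -4 - 2*d)
R = -15781/185 (R = 31562/(-4 - 2*183) = 31562/(-4 - 366) = 31562/(-370) = 31562*(-1/370) = -15781/185 ≈ -85.303)
u(S, P) = P + S
R - u(-163, 3³) = -15781/185 - (3³ - 163) = -15781/185 - (27 - 163) = -15781/185 - 1*(-136) = -15781/185 + 136 = 9379/185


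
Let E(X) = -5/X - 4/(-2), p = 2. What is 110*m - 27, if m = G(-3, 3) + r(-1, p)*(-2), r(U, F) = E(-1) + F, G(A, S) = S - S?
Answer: -2007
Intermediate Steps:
E(X) = 2 - 5/X (E(X) = -5/X - 4*(-½) = -5/X + 2 = 2 - 5/X)
G(A, S) = 0
r(U, F) = 7 + F (r(U, F) = (2 - 5/(-1)) + F = (2 - 5*(-1)) + F = (2 + 5) + F = 7 + F)
m = -18 (m = 0 + (7 + 2)*(-2) = 0 + 9*(-2) = 0 - 18 = -18)
110*m - 27 = 110*(-18) - 27 = -1980 - 27 = -2007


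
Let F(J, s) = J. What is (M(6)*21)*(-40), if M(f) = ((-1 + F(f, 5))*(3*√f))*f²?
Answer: -453600*√6 ≈ -1.1111e+6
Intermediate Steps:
M(f) = 3*f^(5/2)*(-1 + f) (M(f) = ((-1 + f)*(3*√f))*f² = (3*√f*(-1 + f))*f² = 3*f^(5/2)*(-1 + f))
(M(6)*21)*(-40) = ((3*6^(5/2)*(-1 + 6))*21)*(-40) = ((3*(36*√6)*5)*21)*(-40) = ((540*√6)*21)*(-40) = (11340*√6)*(-40) = -453600*√6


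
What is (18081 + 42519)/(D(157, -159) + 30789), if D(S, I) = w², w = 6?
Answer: 808/411 ≈ 1.9659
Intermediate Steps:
D(S, I) = 36 (D(S, I) = 6² = 36)
(18081 + 42519)/(D(157, -159) + 30789) = (18081 + 42519)/(36 + 30789) = 60600/30825 = 60600*(1/30825) = 808/411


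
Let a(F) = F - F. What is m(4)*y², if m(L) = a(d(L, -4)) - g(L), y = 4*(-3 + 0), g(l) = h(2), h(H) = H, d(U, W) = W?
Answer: -288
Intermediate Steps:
g(l) = 2
a(F) = 0
y = -12 (y = 4*(-3) = -12)
m(L) = -2 (m(L) = 0 - 1*2 = 0 - 2 = -2)
m(4)*y² = -2*(-12)² = -2*144 = -288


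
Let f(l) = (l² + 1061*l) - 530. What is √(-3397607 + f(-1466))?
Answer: I*√2804407 ≈ 1674.6*I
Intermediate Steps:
f(l) = -530 + l² + 1061*l
√(-3397607 + f(-1466)) = √(-3397607 + (-530 + (-1466)² + 1061*(-1466))) = √(-3397607 + (-530 + 2149156 - 1555426)) = √(-3397607 + 593200) = √(-2804407) = I*√2804407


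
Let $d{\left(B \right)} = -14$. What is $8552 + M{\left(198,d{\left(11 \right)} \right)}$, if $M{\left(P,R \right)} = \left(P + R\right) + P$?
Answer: $8934$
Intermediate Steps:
$M{\left(P,R \right)} = R + 2 P$
$8552 + M{\left(198,d{\left(11 \right)} \right)} = 8552 + \left(-14 + 2 \cdot 198\right) = 8552 + \left(-14 + 396\right) = 8552 + 382 = 8934$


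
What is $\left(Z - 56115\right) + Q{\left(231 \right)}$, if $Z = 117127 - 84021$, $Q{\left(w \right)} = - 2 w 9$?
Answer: $-27167$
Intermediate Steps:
$Q{\left(w \right)} = - 18 w$
$Z = 33106$
$\left(Z - 56115\right) + Q{\left(231 \right)} = \left(33106 - 56115\right) - 4158 = -23009 - 4158 = -27167$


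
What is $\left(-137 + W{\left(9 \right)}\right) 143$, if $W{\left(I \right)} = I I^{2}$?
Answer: $84656$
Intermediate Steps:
$W{\left(I \right)} = I^{3}$
$\left(-137 + W{\left(9 \right)}\right) 143 = \left(-137 + 9^{3}\right) 143 = \left(-137 + 729\right) 143 = 592 \cdot 143 = 84656$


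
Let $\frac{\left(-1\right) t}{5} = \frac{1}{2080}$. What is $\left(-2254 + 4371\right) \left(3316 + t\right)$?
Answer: $\frac{2920306235}{416} \approx 7.02 \cdot 10^{6}$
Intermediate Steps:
$t = - \frac{1}{416}$ ($t = - \frac{5}{2080} = \left(-5\right) \frac{1}{2080} = - \frac{1}{416} \approx -0.0024038$)
$\left(-2254 + 4371\right) \left(3316 + t\right) = \left(-2254 + 4371\right) \left(3316 - \frac{1}{416}\right) = 2117 \cdot \frac{1379455}{416} = \frac{2920306235}{416}$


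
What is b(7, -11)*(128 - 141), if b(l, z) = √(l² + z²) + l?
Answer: -91 - 13*√170 ≈ -260.50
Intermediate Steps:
b(l, z) = l + √(l² + z²)
b(7, -11)*(128 - 141) = (7 + √(7² + (-11)²))*(128 - 141) = (7 + √(49 + 121))*(-13) = (7 + √170)*(-13) = -91 - 13*√170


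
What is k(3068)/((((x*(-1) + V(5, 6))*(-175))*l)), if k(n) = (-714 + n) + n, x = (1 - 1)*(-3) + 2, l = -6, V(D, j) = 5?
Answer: 2711/1575 ≈ 1.7213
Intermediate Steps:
x = 2 (x = 0*(-3) + 2 = 0 + 2 = 2)
k(n) = -714 + 2*n
k(3068)/((((x*(-1) + V(5, 6))*(-175))*l)) = (-714 + 2*3068)/((((2*(-1) + 5)*(-175))*(-6))) = (-714 + 6136)/((((-2 + 5)*(-175))*(-6))) = 5422/(((3*(-175))*(-6))) = 5422/((-525*(-6))) = 5422/3150 = 5422*(1/3150) = 2711/1575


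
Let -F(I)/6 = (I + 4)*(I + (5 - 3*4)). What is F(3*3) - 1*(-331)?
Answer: 175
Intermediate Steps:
F(I) = -6*(-7 + I)*(4 + I) (F(I) = -6*(I + 4)*(I + (5 - 3*4)) = -6*(4 + I)*(I + (5 - 12)) = -6*(4 + I)*(I - 7) = -6*(4 + I)*(-7 + I) = -6*(-7 + I)*(4 + I))
F(3*3) - 1*(-331) = (168 - 6*(3*3)**2 + 18*(3*3)) - 1*(-331) = (168 - 6*9**2 + 18*9) + 331 = (168 - 6*81 + 162) + 331 = (168 - 486 + 162) + 331 = -156 + 331 = 175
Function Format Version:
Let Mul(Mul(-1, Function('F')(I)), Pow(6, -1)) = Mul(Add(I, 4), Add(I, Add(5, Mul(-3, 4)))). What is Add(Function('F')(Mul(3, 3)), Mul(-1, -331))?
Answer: 175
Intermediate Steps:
Function('F')(I) = Mul(-6, Add(-7, I), Add(4, I)) (Function('F')(I) = Mul(-6, Mul(Add(I, 4), Add(I, Add(5, Mul(-3, 4))))) = Mul(-6, Mul(Add(4, I), Add(I, Add(5, -12)))) = Mul(-6, Mul(Add(4, I), Add(I, -7))) = Mul(-6, Mul(Add(4, I), Add(-7, I))) = Mul(-6, Mul(Add(-7, I), Add(4, I))) = Mul(-6, Add(-7, I), Add(4, I)))
Add(Function('F')(Mul(3, 3)), Mul(-1, -331)) = Add(Add(168, Mul(-6, Pow(Mul(3, 3), 2)), Mul(18, Mul(3, 3))), Mul(-1, -331)) = Add(Add(168, Mul(-6, Pow(9, 2)), Mul(18, 9)), 331) = Add(Add(168, Mul(-6, 81), 162), 331) = Add(Add(168, -486, 162), 331) = Add(-156, 331) = 175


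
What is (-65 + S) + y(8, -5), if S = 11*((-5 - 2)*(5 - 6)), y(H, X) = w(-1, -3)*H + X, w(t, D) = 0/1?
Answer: 7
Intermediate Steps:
w(t, D) = 0 (w(t, D) = 0*1 = 0)
y(H, X) = X (y(H, X) = 0*H + X = 0 + X = X)
S = 77 (S = 11*(-7*(-1)) = 11*7 = 77)
(-65 + S) + y(8, -5) = (-65 + 77) - 5 = 12 - 5 = 7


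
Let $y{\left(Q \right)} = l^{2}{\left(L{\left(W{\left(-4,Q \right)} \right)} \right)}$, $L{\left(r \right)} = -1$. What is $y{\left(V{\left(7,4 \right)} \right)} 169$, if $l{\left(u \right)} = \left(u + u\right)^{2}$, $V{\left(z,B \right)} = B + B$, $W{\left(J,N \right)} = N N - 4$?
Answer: $2704$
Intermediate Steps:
$W{\left(J,N \right)} = -4 + N^{2}$ ($W{\left(J,N \right)} = N^{2} - 4 = -4 + N^{2}$)
$V{\left(z,B \right)} = 2 B$
$l{\left(u \right)} = 4 u^{2}$ ($l{\left(u \right)} = \left(2 u\right)^{2} = 4 u^{2}$)
$y{\left(Q \right)} = 16$ ($y{\left(Q \right)} = \left(4 \left(-1\right)^{2}\right)^{2} = \left(4 \cdot 1\right)^{2} = 4^{2} = 16$)
$y{\left(V{\left(7,4 \right)} \right)} 169 = 16 \cdot 169 = 2704$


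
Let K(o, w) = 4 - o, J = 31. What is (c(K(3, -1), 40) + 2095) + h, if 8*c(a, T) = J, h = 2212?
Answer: 34487/8 ≈ 4310.9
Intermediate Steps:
c(a, T) = 31/8 (c(a, T) = (⅛)*31 = 31/8)
(c(K(3, -1), 40) + 2095) + h = (31/8 + 2095) + 2212 = 16791/8 + 2212 = 34487/8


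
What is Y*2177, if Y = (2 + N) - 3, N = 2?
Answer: 2177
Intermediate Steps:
Y = 1 (Y = (2 + 2) - 3 = 4 - 3 = 1)
Y*2177 = 1*2177 = 2177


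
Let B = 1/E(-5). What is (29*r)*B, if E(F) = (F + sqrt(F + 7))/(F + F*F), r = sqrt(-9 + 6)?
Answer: -2900*I*sqrt(3)/23 - 580*I*sqrt(6)/23 ≈ -280.16*I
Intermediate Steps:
r = I*sqrt(3) (r = sqrt(-3) = I*sqrt(3) ≈ 1.732*I)
E(F) = (F + sqrt(7 + F))/(F + F**2)
B = 1/(-1/4 + sqrt(2)/20) (B = 1/((-5 + sqrt(7 - 5))/((-5)*(1 - 5))) = 1/(-1/5*(-5 + sqrt(2))/(-4)) = 1/(-1/5*(-1/4)*(-5 + sqrt(2))) = 1/(-1/4 + sqrt(2)/20) ≈ -5.5776)
(29*r)*B = (29*(I*sqrt(3)))*(-100/23 - 20*sqrt(2)/23) = (29*I*sqrt(3))*(-100/23 - 20*sqrt(2)/23) = 29*I*sqrt(3)*(-100/23 - 20*sqrt(2)/23)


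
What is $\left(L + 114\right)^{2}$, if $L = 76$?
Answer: $36100$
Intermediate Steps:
$\left(L + 114\right)^{2} = \left(76 + 114\right)^{2} = 190^{2} = 36100$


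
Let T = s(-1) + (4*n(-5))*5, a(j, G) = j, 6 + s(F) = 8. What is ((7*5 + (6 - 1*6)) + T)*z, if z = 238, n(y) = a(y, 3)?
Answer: -14994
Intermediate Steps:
s(F) = 2 (s(F) = -6 + 8 = 2)
n(y) = y
T = -98 (T = 2 + (4*(-5))*5 = 2 - 20*5 = 2 - 100 = -98)
((7*5 + (6 - 1*6)) + T)*z = ((7*5 + (6 - 1*6)) - 98)*238 = ((35 + (6 - 6)) - 98)*238 = ((35 + 0) - 98)*238 = (35 - 98)*238 = -63*238 = -14994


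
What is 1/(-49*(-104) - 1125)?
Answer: 1/3971 ≈ 0.00025183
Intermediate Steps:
1/(-49*(-104) - 1125) = 1/(5096 - 1125) = 1/3971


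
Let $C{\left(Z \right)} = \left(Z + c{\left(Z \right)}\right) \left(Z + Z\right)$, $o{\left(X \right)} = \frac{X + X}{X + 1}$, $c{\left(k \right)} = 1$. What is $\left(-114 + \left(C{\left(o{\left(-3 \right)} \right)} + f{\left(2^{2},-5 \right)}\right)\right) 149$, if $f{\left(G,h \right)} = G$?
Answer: $-12814$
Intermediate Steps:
$o{\left(X \right)} = \frac{2 X}{1 + X}$
$C{\left(Z \right)} = 2 Z \left(1 + Z\right)$ ($C{\left(Z \right)} = \left(Z + 1\right) \left(Z + Z\right) = \left(1 + Z\right) 2 Z = 2 Z \left(1 + Z\right)$)
$\left(-114 + \left(C{\left(o{\left(-3 \right)} \right)} + f{\left(2^{2},-5 \right)}\right)\right) 149 = \left(-114 + \left(2 \cdot 2 \left(-3\right) \frac{1}{1 - 3} \left(1 + 2 \left(-3\right) \frac{1}{1 - 3}\right) + 2^{2}\right)\right) 149 = \left(-114 + \left(2 \cdot 2 \left(-3\right) \frac{1}{-2} \left(1 + 2 \left(-3\right) \frac{1}{-2}\right) + 4\right)\right) 149 = \left(-114 + \left(2 \cdot 2 \left(-3\right) \left(- \frac{1}{2}\right) \left(1 + 2 \left(-3\right) \left(- \frac{1}{2}\right)\right) + 4\right)\right) 149 = \left(-114 + \left(2 \cdot 3 \left(1 + 3\right) + 4\right)\right) 149 = \left(-114 + \left(2 \cdot 3 \cdot 4 + 4\right)\right) 149 = \left(-114 + \left(24 + 4\right)\right) 149 = \left(-114 + 28\right) 149 = \left(-86\right) 149 = -12814$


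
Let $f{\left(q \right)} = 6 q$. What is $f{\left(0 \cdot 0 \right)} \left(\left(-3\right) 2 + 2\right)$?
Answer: $0$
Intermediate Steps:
$f{\left(0 \cdot 0 \right)} \left(\left(-3\right) 2 + 2\right) = 6 \cdot 0 \cdot 0 \left(\left(-3\right) 2 + 2\right) = 6 \cdot 0 \left(-6 + 2\right) = 0 \left(-4\right) = 0$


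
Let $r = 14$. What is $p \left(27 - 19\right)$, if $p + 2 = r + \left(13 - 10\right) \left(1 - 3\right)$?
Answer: $48$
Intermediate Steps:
$p = 6$ ($p = -2 + \left(14 + \left(13 - 10\right) \left(1 - 3\right)\right) = -2 + \left(14 + 3 \left(-2\right)\right) = -2 + \left(14 - 6\right) = -2 + 8 = 6$)
$p \left(27 - 19\right) = 6 \left(27 - 19\right) = 6 \cdot 8 = 48$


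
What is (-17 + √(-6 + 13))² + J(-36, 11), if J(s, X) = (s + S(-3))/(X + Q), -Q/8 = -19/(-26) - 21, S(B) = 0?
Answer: 665828/2251 - 34*√7 ≈ 205.84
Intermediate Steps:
Q = 2108/13 (Q = -8*(-19/(-26) - 21) = -8*(-19*(-1/26) - 21) = -8*(19/26 - 21) = -8*(-527/26) = 2108/13 ≈ 162.15)
J(s, X) = s/(2108/13 + X) (J(s, X) = (s + 0)/(X + 2108/13) = s/(2108/13 + X))
(-17 + √(-6 + 13))² + J(-36, 11) = (-17 + √(-6 + 13))² + 13*(-36)/(2108 + 13*11) = (-17 + √7)² + 13*(-36)/(2108 + 143) = (-17 + √7)² + 13*(-36)/2251 = (-17 + √7)² + 13*(-36)*(1/2251) = (-17 + √7)² - 468/2251 = -468/2251 + (-17 + √7)²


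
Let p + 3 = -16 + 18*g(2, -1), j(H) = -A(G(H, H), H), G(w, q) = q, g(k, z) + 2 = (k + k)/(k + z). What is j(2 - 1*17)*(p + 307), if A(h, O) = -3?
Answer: 972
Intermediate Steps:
g(k, z) = -2 + 2*k/(k + z) (g(k, z) = -2 + (k + k)/(k + z) = -2 + (2*k)/(k + z) = -2 + 2*k/(k + z))
j(H) = 3 (j(H) = -1*(-3) = 3)
p = 17 (p = -3 + (-16 + 18*(-2*(-1)/(2 - 1))) = -3 + (-16 + 18*(-2*(-1)/1)) = -3 + (-16 + 18*(-2*(-1)*1)) = -3 + (-16 + 18*2) = -3 + (-16 + 36) = -3 + 20 = 17)
j(2 - 1*17)*(p + 307) = 3*(17 + 307) = 3*324 = 972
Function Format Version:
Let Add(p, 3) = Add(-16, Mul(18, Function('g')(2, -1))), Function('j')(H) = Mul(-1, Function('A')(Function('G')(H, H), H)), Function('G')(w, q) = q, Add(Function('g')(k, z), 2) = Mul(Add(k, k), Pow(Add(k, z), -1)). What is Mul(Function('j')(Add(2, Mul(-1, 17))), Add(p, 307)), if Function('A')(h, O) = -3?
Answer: 972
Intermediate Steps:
Function('g')(k, z) = Add(-2, Mul(2, k, Pow(Add(k, z), -1))) (Function('g')(k, z) = Add(-2, Mul(Add(k, k), Pow(Add(k, z), -1))) = Add(-2, Mul(Mul(2, k), Pow(Add(k, z), -1))) = Add(-2, Mul(2, k, Pow(Add(k, z), -1))))
Function('j')(H) = 3 (Function('j')(H) = Mul(-1, -3) = 3)
p = 17 (p = Add(-3, Add(-16, Mul(18, Mul(-2, -1, Pow(Add(2, -1), -1))))) = Add(-3, Add(-16, Mul(18, Mul(-2, -1, Pow(1, -1))))) = Add(-3, Add(-16, Mul(18, Mul(-2, -1, 1)))) = Add(-3, Add(-16, Mul(18, 2))) = Add(-3, Add(-16, 36)) = Add(-3, 20) = 17)
Mul(Function('j')(Add(2, Mul(-1, 17))), Add(p, 307)) = Mul(3, Add(17, 307)) = Mul(3, 324) = 972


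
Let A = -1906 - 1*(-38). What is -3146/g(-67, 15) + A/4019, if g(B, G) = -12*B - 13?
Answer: -14121362/3179029 ≈ -4.4420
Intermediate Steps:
A = -1868 (A = -1906 + 38 = -1868)
g(B, G) = -13 - 12*B
-3146/g(-67, 15) + A/4019 = -3146/(-13 - 12*(-67)) - 1868/4019 = -3146/(-13 + 804) - 1868*1/4019 = -3146/791 - 1868/4019 = -14121362/3179029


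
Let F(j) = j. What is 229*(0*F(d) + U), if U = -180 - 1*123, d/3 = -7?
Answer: -69387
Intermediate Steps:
d = -21 (d = 3*(-7) = -21)
U = -303 (U = -180 - 123 = -303)
229*(0*F(d) + U) = 229*(0*(-21) - 303) = 229*(0 - 303) = 229*(-303) = -69387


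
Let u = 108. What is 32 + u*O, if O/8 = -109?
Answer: -94144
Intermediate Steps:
O = -872 (O = 8*(-109) = -872)
32 + u*O = 32 + 108*(-872) = 32 - 94176 = -94144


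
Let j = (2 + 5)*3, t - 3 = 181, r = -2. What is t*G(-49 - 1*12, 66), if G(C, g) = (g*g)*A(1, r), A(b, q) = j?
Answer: 16831584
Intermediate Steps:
t = 184 (t = 3 + 181 = 184)
j = 21 (j = 7*3 = 21)
A(b, q) = 21
G(C, g) = 21*g**2 (G(C, g) = (g*g)*21 = g**2*21 = 21*g**2)
t*G(-49 - 1*12, 66) = 184*(21*66**2) = 184*(21*4356) = 184*91476 = 16831584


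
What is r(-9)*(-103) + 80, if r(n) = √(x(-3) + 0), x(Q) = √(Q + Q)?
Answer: 80 - 103*6^(¼)*√I ≈ -33.988 - 113.99*I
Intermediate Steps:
x(Q) = √2*√Q (x(Q) = √(2*Q) = √2*√Q)
r(n) = 6^(¼)*√I (r(n) = √(√2*√(-3) + 0) = √(√2*(I*√3) + 0) = √(I*√6 + 0) = √(I*√6) = 6^(¼)*√I)
r(-9)*(-103) + 80 = (6^(¼)*√I)*(-103) + 80 = -103*6^(¼)*√I + 80 = 80 - 103*6^(¼)*√I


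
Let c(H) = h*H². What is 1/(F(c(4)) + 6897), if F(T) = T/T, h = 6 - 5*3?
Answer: 1/6898 ≈ 0.00014497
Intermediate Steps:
h = -9 (h = 6 - 15 = -9)
c(H) = -9*H²
F(T) = 1
1/(F(c(4)) + 6897) = 1/(1 + 6897) = 1/6898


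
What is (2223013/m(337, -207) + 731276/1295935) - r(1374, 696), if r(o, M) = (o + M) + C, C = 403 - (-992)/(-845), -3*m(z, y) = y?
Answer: 19544492344124/657039045 ≈ 29746.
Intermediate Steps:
m(z, y) = -y/3
C = 339543/845 (C = 403 - (-992)*(-1)/845 = 403 - 1*992/845 = 403 - 992/845 = 339543/845 ≈ 401.83)
r(o, M) = 339543/845 + M + o (r(o, M) = (o + M) + 339543/845 = (M + o) + 339543/845 = 339543/845 + M + o)
(2223013/m(337, -207) + 731276/1295935) - r(1374, 696) = (2223013/((-⅓*(-207))) + 731276/1295935) - (339543/845 + 696 + 1374) = (2223013/69 + 731276*(1/1295935)) - 1*2088693/845 = (2223013*(1/69) + 731276/1295935) - 2088693/845 = (2223013/69 + 731276/1295935) - 2088693/845 = 125257861313/3887805 - 2088693/845 = 19544492344124/657039045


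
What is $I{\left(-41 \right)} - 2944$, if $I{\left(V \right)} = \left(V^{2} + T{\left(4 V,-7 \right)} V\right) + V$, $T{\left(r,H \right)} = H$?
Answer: $-1017$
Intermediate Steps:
$I{\left(V \right)} = V^{2} - 6 V$ ($I{\left(V \right)} = \left(V^{2} - 7 V\right) + V = V^{2} - 6 V$)
$I{\left(-41 \right)} - 2944 = - 41 \left(-6 - 41\right) - 2944 = \left(-41\right) \left(-47\right) - 2944 = 1927 - 2944 = -1017$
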